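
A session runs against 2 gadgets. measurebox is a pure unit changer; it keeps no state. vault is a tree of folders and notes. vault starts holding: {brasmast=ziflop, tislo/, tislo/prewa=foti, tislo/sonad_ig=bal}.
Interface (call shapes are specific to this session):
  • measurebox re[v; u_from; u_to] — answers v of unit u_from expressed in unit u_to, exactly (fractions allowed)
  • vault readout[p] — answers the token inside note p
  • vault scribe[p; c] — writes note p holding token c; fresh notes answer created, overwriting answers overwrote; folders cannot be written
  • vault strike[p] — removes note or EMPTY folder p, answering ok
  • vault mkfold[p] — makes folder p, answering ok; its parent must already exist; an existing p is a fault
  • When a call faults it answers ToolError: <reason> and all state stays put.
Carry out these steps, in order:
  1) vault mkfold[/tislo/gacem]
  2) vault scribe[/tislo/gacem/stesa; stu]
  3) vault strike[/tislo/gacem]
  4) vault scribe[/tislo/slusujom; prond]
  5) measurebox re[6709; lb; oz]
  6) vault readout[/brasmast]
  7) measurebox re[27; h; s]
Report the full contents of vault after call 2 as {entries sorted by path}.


Act: vault mkfold[p: /tislo/gacem]
Obs: ok
Act: vault scribe[p: /tislo/gacem/stesa; c: stu]
Obs: created
Act: vault strike[p: /tislo/gacem]
Obs: ToolError: not empty
Act: vault scribe[p: /tislo/slusujom; c: prond]
Obs: created
Act: measurebox re[v: 6709; u_from: lb; u_to: oz]
Obs: 107344
Act: vault readout[p: /brasmast]
Obs: ziflop
Act: measurebox re[v: 27; u_from: h; u_to: s]
Obs: 97200

Answer: {brasmast=ziflop, tislo/, tislo/gacem/, tislo/gacem/stesa=stu, tislo/prewa=foti, tislo/sonad_ig=bal}


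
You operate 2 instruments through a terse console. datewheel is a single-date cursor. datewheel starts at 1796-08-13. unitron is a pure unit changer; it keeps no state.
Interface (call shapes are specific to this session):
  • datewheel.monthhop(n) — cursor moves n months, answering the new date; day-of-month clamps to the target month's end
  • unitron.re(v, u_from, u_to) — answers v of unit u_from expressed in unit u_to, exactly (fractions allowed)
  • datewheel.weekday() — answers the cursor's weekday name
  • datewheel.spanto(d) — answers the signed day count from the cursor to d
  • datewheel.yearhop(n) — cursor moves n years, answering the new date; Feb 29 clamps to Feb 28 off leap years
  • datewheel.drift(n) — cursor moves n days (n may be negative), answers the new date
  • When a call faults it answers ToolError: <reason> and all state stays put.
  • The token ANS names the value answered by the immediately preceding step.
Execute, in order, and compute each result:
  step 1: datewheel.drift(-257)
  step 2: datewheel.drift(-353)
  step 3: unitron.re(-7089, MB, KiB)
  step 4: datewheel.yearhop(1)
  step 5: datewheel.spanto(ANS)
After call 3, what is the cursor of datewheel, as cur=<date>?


·→ datewheel.drift(n: -257)
·← 1795-11-30
·→ datewheel.drift(n: -353)
·← 1794-12-12
·→ unitron.re(v: -7089, u_from: MB, u_to: KiB)
·← -110765625/16
·→ datewheel.yearhop(n: 1)
·← 1795-12-12
·→ datewheel.spanto(d: ANS)
·← 0

Answer: cur=1794-12-12


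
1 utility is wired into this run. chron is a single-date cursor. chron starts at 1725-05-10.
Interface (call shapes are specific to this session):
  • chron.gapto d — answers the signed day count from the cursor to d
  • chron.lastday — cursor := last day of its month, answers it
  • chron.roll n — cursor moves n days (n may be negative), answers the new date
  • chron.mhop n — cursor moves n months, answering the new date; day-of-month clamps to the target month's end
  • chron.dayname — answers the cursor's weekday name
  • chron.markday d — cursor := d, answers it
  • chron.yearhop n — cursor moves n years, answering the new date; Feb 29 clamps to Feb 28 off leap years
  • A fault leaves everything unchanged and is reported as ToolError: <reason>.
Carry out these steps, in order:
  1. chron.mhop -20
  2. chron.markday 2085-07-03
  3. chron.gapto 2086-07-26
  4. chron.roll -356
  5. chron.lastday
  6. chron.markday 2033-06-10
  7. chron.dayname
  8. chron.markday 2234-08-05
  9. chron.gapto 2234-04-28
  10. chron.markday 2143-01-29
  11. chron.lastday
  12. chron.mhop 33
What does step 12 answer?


Answer: 2145-10-31

Derivation:
·→ mhop(n=-20)
·← 1723-09-10
·→ markday(d=2085-07-03)
·← 2085-07-03
·→ gapto(d=2086-07-26)
·← 388
·→ roll(n=-356)
·← 2084-07-12
·→ lastday()
·← 2084-07-31
·→ markday(d=2033-06-10)
·← 2033-06-10
·→ dayname()
·← Friday
·→ markday(d=2234-08-05)
·← 2234-08-05
·→ gapto(d=2234-04-28)
·← -99
·→ markday(d=2143-01-29)
·← 2143-01-29
·→ lastday()
·← 2143-01-31
·→ mhop(n=33)
·← 2145-10-31


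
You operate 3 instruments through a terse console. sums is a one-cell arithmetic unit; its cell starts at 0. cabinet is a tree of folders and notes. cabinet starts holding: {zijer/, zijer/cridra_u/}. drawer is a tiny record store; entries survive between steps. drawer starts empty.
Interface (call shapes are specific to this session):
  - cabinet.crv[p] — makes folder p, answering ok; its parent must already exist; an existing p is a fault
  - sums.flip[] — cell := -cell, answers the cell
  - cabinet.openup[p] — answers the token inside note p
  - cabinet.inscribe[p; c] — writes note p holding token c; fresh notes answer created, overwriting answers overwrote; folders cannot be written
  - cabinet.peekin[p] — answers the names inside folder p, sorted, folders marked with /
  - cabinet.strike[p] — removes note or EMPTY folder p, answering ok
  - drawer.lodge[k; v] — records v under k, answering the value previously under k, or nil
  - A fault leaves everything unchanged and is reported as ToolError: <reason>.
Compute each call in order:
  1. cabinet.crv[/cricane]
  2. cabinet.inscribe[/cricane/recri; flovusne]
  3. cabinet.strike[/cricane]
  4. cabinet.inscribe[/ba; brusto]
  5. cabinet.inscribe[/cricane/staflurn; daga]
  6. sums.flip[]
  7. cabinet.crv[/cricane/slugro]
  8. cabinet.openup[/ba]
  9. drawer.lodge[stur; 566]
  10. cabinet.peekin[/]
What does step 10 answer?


Now I run crv with p=/cricane, and get ok.
Calling inscribe with p=/cricane/recri, c=flovusne, and see created.
Next I call strike with p=/cricane, and get ToolError: not empty.
I run inscribe with p=/ba, c=brusto, giving created.
Next I call inscribe with p=/cricane/staflurn, c=daga, which returns created.
I run flip(), which returns 0.
Invoking crv with p=/cricane/slugro, and observe ok.
Calling openup with p=/ba, and see brusto.
I run lodge with k=stur, v=566, and see nil.
Invoking peekin with p=/, and get [ba, cricane/, zijer/].

Answer: [ba, cricane/, zijer/]


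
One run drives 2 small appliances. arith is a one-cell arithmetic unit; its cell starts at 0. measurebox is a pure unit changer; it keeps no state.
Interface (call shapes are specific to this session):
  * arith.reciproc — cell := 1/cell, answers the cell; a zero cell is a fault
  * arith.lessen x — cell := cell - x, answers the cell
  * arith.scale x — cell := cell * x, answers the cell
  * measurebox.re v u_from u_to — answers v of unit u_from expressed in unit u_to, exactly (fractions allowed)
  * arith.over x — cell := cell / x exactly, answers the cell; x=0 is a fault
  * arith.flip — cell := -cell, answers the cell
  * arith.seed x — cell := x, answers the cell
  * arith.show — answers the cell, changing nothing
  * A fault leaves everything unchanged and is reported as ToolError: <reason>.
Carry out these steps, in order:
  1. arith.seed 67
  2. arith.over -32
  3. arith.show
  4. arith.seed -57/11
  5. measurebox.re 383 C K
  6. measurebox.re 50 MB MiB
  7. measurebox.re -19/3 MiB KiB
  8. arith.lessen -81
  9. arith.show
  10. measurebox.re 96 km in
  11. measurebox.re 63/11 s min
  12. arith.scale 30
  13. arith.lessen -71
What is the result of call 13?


Step: seed[67]
Result: 67
Step: over[-32]
Result: -67/32
Step: show[]
Result: -67/32
Step: seed[-57/11]
Result: -57/11
Step: re[383; C; K]
Result: 13123/20
Step: re[50; MB; MiB]
Result: 390625/8192
Step: re[-19/3; MiB; KiB]
Result: -19456/3
Step: lessen[-81]
Result: 834/11
Step: show[]
Result: 834/11
Step: re[96; km; in]
Result: 480000000/127
Step: re[63/11; s; min]
Result: 21/220
Step: scale[30]
Result: 25020/11
Step: lessen[-71]
Result: 25801/11

Answer: 25801/11


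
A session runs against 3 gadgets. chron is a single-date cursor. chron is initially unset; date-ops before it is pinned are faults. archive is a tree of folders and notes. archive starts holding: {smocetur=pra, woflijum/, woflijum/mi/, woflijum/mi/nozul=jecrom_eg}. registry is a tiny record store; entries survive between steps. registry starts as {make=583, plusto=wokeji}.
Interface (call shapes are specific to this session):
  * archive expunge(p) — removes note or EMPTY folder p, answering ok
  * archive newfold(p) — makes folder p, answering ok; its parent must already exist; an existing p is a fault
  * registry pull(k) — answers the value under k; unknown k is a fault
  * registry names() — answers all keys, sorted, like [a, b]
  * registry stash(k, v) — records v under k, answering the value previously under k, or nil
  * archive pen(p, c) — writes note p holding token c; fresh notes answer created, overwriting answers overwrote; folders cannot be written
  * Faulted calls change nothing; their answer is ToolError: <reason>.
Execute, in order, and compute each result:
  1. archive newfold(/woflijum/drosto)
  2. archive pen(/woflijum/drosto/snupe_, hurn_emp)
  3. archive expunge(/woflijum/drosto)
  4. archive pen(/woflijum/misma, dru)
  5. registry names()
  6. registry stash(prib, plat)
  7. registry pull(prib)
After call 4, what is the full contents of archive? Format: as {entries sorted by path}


Answer: {smocetur=pra, woflijum/, woflijum/drosto/, woflijum/drosto/snupe_=hurn_emp, woflijum/mi/, woflijum/mi/nozul=jecrom_eg, woflijum/misma=dru}

Derivation:
-- 1. archive newfold(/woflijum/drosto) ~> ok
-- 2. archive pen(/woflijum/drosto/snupe_, hurn_emp) ~> created
-- 3. archive expunge(/woflijum/drosto) ~> ToolError: not empty
-- 4. archive pen(/woflijum/misma, dru) ~> created
-- 5. registry names() ~> [make, plusto]
-- 6. registry stash(prib, plat) ~> nil
-- 7. registry pull(prib) ~> plat


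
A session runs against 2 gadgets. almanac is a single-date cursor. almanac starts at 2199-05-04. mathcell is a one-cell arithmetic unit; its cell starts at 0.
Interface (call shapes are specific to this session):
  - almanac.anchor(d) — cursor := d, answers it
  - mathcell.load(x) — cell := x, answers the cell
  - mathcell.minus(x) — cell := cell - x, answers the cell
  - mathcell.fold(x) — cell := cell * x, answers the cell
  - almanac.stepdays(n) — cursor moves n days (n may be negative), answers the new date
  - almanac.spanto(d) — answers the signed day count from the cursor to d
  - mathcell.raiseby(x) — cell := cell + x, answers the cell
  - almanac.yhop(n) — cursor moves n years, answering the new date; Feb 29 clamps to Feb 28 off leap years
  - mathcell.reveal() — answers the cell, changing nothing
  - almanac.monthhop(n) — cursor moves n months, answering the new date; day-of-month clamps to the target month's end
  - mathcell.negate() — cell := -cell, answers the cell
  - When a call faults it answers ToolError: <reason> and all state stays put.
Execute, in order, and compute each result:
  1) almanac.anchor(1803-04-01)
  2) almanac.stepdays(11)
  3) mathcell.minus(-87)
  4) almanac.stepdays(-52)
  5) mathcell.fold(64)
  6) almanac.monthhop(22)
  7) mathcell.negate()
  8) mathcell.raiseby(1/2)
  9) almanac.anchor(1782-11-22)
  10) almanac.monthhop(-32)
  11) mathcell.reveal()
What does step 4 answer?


Answer: 1803-02-19

Derivation:
Now I run almanac.anchor using d='1803-04-01', and get 1803-04-01.
Using almanac.stepdays using n='11', and see 1803-04-12.
Next I call mathcell.minus using x='-87', yielding 87.
Next I call almanac.stepdays using n='-52', which returns 1803-02-19.
Using mathcell.fold using x='64', and get 5568.
I use almanac.monthhop using n='22', which returns 1804-12-19.
Using mathcell.negate(), giving -5568.
Calling mathcell.raiseby using x='1/2', — result: -11135/2.
Now I run almanac.anchor using d='1782-11-22', — result: 1782-11-22.
I invoke almanac.monthhop using n='-32': 1780-03-22.
I use mathcell.reveal, and observe -11135/2.


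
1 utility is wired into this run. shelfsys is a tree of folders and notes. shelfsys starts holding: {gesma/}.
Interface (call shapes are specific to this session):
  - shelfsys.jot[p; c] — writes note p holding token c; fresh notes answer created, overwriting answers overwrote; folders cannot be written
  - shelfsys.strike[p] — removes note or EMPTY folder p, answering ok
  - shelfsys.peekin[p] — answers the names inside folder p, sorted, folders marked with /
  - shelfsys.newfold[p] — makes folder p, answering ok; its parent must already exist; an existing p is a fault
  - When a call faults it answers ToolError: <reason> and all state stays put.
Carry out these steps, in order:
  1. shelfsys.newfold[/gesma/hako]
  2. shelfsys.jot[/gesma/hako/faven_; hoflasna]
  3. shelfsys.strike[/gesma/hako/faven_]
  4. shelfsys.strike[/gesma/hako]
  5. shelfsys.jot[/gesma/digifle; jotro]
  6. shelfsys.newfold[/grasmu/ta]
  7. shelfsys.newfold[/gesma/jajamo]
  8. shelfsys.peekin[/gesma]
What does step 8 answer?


Answer: [digifle, jajamo/]

Derivation:
// newfold(/gesma/hako) : ok
// jot(/gesma/hako/faven_, hoflasna) : created
// strike(/gesma/hako/faven_) : ok
// strike(/gesma/hako) : ok
// jot(/gesma/digifle, jotro) : created
// newfold(/grasmu/ta) : ToolError: no parent
// newfold(/gesma/jajamo) : ok
// peekin(/gesma) : [digifle, jajamo/]


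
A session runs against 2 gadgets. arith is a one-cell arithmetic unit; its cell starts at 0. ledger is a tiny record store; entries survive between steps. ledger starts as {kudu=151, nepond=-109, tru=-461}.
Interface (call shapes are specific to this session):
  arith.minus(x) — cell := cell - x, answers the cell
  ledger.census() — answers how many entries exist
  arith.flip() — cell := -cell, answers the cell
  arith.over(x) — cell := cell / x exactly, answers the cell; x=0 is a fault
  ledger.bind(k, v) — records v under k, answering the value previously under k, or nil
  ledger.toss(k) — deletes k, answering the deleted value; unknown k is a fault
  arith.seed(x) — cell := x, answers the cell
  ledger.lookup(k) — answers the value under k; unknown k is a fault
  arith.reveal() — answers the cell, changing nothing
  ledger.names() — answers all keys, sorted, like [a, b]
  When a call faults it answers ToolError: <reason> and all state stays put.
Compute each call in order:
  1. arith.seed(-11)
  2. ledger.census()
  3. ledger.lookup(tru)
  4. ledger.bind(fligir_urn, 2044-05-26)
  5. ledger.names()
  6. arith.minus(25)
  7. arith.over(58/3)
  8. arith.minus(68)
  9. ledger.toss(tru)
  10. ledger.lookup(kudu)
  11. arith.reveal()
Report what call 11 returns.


$ arith.seed x=-11
= -11
$ ledger.census
= 3
$ ledger.lookup k=tru
= -461
$ ledger.bind k=fligir_urn v=2044-05-26
= nil
$ ledger.names
= [fligir_urn, kudu, nepond, tru]
$ arith.minus x=25
= -36
$ arith.over x=58/3
= -54/29
$ arith.minus x=68
= -2026/29
$ ledger.toss k=tru
= -461
$ ledger.lookup k=kudu
= 151
$ arith.reveal
= -2026/29

Answer: -2026/29


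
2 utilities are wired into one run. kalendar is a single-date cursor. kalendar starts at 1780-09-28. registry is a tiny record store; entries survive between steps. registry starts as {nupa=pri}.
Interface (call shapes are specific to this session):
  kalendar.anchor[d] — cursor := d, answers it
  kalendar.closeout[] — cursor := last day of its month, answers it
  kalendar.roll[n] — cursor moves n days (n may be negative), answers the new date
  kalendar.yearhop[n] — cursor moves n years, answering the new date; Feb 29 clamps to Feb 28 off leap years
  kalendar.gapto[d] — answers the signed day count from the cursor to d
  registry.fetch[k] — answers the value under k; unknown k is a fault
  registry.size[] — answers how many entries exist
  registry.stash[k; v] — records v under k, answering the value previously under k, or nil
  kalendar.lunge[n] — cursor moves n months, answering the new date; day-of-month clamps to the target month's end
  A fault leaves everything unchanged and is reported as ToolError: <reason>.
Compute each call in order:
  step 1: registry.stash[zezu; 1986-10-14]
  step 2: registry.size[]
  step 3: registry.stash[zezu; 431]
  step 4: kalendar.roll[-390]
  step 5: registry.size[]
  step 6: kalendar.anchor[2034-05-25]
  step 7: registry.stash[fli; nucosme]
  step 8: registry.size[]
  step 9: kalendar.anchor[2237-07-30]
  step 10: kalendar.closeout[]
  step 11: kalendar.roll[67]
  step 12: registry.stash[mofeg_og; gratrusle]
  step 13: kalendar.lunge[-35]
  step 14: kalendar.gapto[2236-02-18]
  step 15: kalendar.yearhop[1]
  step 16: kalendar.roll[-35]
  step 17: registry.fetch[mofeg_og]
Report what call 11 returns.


Answer: 2237-10-06

Derivation:
// registry.stash(k='zezu', v='1986-10-14') -> nil
// registry.size() -> 2
// registry.stash(k='zezu', v='431') -> 1986-10-14
// kalendar.roll(n='-390') -> 1779-09-04
// registry.size() -> 2
// kalendar.anchor(d='2034-05-25') -> 2034-05-25
// registry.stash(k='fli', v='nucosme') -> nil
// registry.size() -> 3
// kalendar.anchor(d='2237-07-30') -> 2237-07-30
// kalendar.closeout() -> 2237-07-31
// kalendar.roll(n='67') -> 2237-10-06
// registry.stash(k='mofeg_og', v='gratrusle') -> nil
// kalendar.lunge(n='-35') -> 2234-11-06
// kalendar.gapto(d='2236-02-18') -> 469
// kalendar.yearhop(n='1') -> 2235-11-06
// kalendar.roll(n='-35') -> 2235-10-02
// registry.fetch(k='mofeg_og') -> gratrusle


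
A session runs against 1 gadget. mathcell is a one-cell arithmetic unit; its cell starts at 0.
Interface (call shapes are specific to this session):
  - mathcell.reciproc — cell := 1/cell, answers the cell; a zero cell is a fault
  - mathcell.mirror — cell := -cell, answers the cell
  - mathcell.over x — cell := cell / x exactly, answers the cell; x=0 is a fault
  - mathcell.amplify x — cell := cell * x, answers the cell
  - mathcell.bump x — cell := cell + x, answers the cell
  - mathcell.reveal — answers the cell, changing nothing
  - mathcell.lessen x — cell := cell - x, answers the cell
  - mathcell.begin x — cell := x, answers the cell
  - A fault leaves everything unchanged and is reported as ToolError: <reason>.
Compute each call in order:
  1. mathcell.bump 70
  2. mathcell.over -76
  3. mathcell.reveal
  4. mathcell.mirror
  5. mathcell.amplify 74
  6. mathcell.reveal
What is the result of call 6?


CALL mathcell.bump[x=70]
RET  70
CALL mathcell.over[x=-76]
RET  -35/38
CALL mathcell.reveal[]
RET  -35/38
CALL mathcell.mirror[]
RET  35/38
CALL mathcell.amplify[x=74]
RET  1295/19
CALL mathcell.reveal[]
RET  1295/19

Answer: 1295/19


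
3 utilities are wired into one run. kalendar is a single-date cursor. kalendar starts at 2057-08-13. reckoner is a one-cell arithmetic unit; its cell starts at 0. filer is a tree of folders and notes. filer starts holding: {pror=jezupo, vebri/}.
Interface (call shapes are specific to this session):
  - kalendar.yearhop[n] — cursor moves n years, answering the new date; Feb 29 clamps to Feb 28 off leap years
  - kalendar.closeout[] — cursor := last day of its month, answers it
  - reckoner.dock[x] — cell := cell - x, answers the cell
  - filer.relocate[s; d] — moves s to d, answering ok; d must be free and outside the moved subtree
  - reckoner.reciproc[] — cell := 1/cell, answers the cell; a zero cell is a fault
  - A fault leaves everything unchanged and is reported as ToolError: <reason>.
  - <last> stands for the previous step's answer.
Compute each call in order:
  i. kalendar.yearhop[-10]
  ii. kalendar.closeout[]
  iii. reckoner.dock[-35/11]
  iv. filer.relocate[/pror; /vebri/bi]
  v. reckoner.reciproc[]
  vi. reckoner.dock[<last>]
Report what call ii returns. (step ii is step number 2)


Answer: 2047-08-31

Derivation:
Do: yearhop[-10]
See: 2047-08-13
Do: closeout[]
See: 2047-08-31
Do: dock[-35/11]
See: 35/11
Do: relocate[/pror; /vebri/bi]
See: ok
Do: reciproc[]
See: 11/35
Do: dock[<last>]
See: 0


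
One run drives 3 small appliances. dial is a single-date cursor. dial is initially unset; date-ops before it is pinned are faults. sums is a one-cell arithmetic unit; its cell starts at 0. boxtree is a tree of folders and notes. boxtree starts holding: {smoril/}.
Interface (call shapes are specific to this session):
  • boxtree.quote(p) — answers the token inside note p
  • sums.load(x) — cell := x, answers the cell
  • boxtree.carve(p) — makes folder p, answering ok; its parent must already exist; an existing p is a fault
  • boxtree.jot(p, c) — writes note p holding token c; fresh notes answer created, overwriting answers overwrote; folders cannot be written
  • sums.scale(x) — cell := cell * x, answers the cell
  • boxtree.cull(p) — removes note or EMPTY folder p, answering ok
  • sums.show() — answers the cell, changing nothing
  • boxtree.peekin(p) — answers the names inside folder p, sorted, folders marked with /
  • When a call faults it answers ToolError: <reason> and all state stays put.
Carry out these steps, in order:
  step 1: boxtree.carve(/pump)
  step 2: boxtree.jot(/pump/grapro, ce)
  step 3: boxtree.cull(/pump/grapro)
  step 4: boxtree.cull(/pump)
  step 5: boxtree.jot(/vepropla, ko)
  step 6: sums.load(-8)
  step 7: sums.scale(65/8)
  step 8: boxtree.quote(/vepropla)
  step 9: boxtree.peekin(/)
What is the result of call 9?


Act: boxtree.carve[p→/pump]
Obs: ok
Act: boxtree.jot[p→/pump/grapro; c→ce]
Obs: created
Act: boxtree.cull[p→/pump/grapro]
Obs: ok
Act: boxtree.cull[p→/pump]
Obs: ok
Act: boxtree.jot[p→/vepropla; c→ko]
Obs: created
Act: sums.load[x→-8]
Obs: -8
Act: sums.scale[x→65/8]
Obs: -65
Act: boxtree.quote[p→/vepropla]
Obs: ko
Act: boxtree.peekin[p→/]
Obs: [smoril/, vepropla]

Answer: [smoril/, vepropla]


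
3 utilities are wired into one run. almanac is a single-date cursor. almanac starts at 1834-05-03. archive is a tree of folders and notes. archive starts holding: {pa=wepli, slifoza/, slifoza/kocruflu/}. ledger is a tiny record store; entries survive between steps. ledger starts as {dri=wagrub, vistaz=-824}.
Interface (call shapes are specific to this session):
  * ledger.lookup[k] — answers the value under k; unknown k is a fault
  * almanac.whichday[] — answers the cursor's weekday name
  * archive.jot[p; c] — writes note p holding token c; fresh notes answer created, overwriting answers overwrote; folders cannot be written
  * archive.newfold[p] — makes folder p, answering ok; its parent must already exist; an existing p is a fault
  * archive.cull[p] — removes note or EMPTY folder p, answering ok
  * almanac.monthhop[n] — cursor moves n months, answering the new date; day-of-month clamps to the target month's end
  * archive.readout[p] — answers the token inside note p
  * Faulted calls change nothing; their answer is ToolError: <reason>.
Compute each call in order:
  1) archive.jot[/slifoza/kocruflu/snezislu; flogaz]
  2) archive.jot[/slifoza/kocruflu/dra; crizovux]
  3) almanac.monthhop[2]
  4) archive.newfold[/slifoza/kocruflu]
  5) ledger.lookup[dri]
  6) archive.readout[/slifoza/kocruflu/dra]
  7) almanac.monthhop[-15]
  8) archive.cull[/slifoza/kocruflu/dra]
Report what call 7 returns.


>> archive.jot(p=/slifoza/kocruflu/snezislu, c=flogaz)
<< created
>> archive.jot(p=/slifoza/kocruflu/dra, c=crizovux)
<< created
>> almanac.monthhop(n=2)
<< 1834-07-03
>> archive.newfold(p=/slifoza/kocruflu)
<< ToolError: exists
>> ledger.lookup(k=dri)
<< wagrub
>> archive.readout(p=/slifoza/kocruflu/dra)
<< crizovux
>> almanac.monthhop(n=-15)
<< 1833-04-03
>> archive.cull(p=/slifoza/kocruflu/dra)
<< ok

Answer: 1833-04-03


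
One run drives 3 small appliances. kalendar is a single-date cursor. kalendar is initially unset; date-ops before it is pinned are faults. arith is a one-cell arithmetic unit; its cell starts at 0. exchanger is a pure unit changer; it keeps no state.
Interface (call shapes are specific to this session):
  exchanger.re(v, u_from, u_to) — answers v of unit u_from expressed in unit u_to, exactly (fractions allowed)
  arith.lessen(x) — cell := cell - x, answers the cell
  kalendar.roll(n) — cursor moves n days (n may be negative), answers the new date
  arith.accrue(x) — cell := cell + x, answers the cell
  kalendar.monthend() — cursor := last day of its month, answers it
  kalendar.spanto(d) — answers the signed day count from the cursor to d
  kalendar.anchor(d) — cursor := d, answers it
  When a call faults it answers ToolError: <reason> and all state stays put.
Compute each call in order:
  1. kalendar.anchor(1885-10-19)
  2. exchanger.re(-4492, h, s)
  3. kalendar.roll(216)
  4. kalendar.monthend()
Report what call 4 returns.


$ kalendar.anchor d='1885-10-19'
[out] 1885-10-19
$ exchanger.re v='-4492' u_from='h' u_to='s'
[out] -16171200
$ kalendar.roll n='216'
[out] 1886-05-23
$ kalendar.monthend
[out] 1886-05-31

Answer: 1886-05-31


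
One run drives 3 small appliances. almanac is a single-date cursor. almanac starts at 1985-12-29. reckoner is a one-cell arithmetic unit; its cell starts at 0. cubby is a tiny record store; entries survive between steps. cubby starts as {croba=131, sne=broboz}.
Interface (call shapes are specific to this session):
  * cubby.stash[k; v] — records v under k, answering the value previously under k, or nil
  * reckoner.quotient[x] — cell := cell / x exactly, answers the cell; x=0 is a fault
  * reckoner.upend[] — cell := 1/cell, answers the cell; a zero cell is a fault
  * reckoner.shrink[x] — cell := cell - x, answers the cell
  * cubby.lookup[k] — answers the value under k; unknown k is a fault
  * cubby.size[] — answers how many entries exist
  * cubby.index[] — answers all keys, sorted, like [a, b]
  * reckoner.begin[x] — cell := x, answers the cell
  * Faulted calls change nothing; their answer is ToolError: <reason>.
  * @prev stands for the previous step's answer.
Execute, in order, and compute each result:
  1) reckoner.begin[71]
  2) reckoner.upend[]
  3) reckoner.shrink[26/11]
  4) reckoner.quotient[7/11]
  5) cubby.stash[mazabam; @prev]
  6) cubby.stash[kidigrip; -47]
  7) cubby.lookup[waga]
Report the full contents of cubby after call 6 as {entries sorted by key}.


% 1. reckoner.begin(x='71') : 71
% 2. reckoner.upend() : 1/71
% 3. reckoner.shrink(x='26/11') : -1835/781
% 4. reckoner.quotient(x='7/11') : -1835/497
% 5. cubby.stash(k='mazabam', v='@prev') : nil
% 6. cubby.stash(k='kidigrip', v='-47') : nil
% 7. cubby.lookup(k='waga') : ToolError: no such key waga

Answer: {croba=131, kidigrip=-47, mazabam=-1835/497, sne=broboz}


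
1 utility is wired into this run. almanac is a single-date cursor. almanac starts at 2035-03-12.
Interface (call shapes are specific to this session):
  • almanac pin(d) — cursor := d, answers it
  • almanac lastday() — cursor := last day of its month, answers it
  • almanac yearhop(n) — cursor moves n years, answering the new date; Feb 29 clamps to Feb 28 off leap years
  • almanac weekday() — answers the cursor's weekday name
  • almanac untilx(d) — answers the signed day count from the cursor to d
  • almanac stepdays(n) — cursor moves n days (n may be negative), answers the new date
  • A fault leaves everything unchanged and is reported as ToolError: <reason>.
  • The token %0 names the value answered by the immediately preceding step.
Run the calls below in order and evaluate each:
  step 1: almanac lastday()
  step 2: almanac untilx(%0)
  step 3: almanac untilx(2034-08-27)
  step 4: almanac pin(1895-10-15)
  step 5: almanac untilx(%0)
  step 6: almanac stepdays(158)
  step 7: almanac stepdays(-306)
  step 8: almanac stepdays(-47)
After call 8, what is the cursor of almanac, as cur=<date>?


;; 1. almanac lastday() -> 2035-03-31
;; 2. almanac untilx(d=%0) -> 0
;; 3. almanac untilx(d=2034-08-27) -> -216
;; 4. almanac pin(d=1895-10-15) -> 1895-10-15
;; 5. almanac untilx(d=%0) -> 0
;; 6. almanac stepdays(n=158) -> 1896-03-21
;; 7. almanac stepdays(n=-306) -> 1895-05-20
;; 8. almanac stepdays(n=-47) -> 1895-04-03

Answer: cur=1895-04-03


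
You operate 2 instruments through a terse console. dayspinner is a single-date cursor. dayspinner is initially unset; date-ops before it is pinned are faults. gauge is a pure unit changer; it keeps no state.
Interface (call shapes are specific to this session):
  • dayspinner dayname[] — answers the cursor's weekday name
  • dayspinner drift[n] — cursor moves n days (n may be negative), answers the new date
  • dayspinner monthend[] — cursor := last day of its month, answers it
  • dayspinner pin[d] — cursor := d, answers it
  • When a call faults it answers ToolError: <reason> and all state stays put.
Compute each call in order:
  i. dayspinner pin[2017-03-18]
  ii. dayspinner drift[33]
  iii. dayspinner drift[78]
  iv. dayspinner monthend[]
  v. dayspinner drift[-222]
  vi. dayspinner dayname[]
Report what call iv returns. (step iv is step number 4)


Now I run dayspinner pin passing d: 2017-03-18: 2017-03-18.
Invoking dayspinner drift passing n: 33, yielding 2017-04-20.
I call dayspinner drift passing n: 78, — result: 2017-07-07.
Using dayspinner monthend(), and see 2017-07-31.
Invoking dayspinner drift passing n: -222, → 2016-12-21.
I invoke dayspinner dayname, — result: Wednesday.

Answer: 2017-07-31


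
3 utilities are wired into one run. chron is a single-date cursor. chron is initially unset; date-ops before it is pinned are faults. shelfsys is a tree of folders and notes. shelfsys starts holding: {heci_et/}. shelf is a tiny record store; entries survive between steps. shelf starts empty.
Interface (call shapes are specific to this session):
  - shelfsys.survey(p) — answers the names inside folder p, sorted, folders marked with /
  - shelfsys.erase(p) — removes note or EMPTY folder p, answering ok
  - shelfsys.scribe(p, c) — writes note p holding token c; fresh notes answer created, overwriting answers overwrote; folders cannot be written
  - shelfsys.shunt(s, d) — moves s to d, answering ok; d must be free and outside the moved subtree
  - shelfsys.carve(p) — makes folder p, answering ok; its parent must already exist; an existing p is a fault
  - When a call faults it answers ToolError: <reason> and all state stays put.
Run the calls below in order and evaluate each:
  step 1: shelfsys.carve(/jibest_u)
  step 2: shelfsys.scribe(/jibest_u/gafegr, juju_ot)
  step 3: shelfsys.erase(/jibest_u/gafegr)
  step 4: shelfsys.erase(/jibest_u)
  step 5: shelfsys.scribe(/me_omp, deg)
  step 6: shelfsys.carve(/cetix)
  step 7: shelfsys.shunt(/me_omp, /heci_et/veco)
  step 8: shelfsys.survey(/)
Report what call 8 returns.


Act: shelfsys.carve[p=/jibest_u]
Obs: ok
Act: shelfsys.scribe[p=/jibest_u/gafegr; c=juju_ot]
Obs: created
Act: shelfsys.erase[p=/jibest_u/gafegr]
Obs: ok
Act: shelfsys.erase[p=/jibest_u]
Obs: ok
Act: shelfsys.scribe[p=/me_omp; c=deg]
Obs: created
Act: shelfsys.carve[p=/cetix]
Obs: ok
Act: shelfsys.shunt[s=/me_omp; d=/heci_et/veco]
Obs: ok
Act: shelfsys.survey[p=/]
Obs: [cetix/, heci_et/]

Answer: [cetix/, heci_et/]


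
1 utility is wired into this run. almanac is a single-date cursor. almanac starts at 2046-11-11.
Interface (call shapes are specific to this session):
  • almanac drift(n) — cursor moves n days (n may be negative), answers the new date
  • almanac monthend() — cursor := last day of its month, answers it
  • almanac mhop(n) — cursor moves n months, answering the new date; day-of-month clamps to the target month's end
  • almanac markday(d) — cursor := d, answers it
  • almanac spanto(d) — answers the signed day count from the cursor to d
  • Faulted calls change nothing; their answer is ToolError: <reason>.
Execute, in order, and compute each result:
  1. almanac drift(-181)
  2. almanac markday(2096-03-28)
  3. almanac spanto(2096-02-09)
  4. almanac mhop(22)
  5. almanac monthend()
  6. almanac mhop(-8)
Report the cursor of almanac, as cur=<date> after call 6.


Answer: cur=2097-05-31

Derivation:
-- almanac drift(n='-181') ~> 2046-05-14
-- almanac markday(d='2096-03-28') ~> 2096-03-28
-- almanac spanto(d='2096-02-09') ~> -48
-- almanac mhop(n='22') ~> 2098-01-28
-- almanac monthend() ~> 2098-01-31
-- almanac mhop(n='-8') ~> 2097-05-31


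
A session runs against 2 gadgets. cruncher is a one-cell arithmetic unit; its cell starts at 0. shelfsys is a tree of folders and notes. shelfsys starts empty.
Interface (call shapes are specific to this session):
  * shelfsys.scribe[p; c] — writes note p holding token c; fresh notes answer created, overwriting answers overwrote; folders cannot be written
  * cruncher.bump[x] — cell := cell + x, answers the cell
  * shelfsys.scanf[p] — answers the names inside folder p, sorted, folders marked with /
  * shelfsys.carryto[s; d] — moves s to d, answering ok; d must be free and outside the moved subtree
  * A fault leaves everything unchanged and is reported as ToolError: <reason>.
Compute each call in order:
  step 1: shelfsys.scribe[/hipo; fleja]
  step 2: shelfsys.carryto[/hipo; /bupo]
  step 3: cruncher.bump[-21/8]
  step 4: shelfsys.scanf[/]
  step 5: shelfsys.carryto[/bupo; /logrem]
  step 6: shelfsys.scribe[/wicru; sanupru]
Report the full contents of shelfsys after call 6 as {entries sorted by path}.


Answer: {logrem=fleja, wicru=sanupru}

Derivation:
Invoking shelfsys.scribe passing p→/hipo, c→fleja, and observe created.
I invoke shelfsys.carryto passing s→/hipo, d→/bupo, which returns ok.
I try cruncher.bump passing x→-21/8, giving -21/8.
Next I call shelfsys.scanf passing p→/, which returns [bupo].
I invoke shelfsys.carryto passing s→/bupo, d→/logrem, and get ok.
Calling shelfsys.scribe passing p→/wicru, c→sanupru, giving created.


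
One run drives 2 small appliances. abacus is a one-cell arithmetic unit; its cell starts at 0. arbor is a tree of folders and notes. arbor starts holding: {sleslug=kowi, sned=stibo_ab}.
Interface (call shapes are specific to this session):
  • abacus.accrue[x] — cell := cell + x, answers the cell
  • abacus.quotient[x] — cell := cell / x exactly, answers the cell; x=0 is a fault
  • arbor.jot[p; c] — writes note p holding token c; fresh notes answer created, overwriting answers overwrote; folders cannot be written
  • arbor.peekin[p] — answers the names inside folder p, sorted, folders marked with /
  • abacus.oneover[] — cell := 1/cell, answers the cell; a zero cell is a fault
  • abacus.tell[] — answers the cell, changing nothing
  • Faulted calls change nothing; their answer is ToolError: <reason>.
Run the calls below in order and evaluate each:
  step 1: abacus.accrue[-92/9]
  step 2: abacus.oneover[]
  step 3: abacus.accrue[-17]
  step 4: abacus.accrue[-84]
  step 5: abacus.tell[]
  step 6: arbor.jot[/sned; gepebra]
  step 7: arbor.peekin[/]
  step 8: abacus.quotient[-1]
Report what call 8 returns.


// 1. accrue(x='-92/9') => -92/9
// 2. oneover() => -9/92
// 3. accrue(x='-17') => -1573/92
// 4. accrue(x='-84') => -9301/92
// 5. tell() => -9301/92
// 6. jot(p='/sned', c='gepebra') => overwrote
// 7. peekin(p='/') => [sleslug, sned]
// 8. quotient(x='-1') => 9301/92

Answer: 9301/92


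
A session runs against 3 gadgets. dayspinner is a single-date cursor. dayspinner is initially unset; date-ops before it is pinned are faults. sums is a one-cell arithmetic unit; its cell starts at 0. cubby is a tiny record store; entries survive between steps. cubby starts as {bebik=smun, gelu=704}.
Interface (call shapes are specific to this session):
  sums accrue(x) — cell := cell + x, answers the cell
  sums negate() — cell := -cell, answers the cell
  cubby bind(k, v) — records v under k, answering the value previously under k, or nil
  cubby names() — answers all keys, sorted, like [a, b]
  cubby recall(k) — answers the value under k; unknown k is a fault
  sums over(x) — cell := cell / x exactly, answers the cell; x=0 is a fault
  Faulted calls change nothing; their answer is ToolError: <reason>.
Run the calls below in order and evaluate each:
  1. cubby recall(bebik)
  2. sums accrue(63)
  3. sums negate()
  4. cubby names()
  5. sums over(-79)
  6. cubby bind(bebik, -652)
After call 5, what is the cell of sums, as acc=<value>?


> cubby recall k='bebik'
  smun
> sums accrue x='63'
  63
> sums negate
  -63
> cubby names
  [bebik, gelu]
> sums over x='-79'
  63/79
> cubby bind k='bebik' v='-652'
  smun

Answer: acc=63/79


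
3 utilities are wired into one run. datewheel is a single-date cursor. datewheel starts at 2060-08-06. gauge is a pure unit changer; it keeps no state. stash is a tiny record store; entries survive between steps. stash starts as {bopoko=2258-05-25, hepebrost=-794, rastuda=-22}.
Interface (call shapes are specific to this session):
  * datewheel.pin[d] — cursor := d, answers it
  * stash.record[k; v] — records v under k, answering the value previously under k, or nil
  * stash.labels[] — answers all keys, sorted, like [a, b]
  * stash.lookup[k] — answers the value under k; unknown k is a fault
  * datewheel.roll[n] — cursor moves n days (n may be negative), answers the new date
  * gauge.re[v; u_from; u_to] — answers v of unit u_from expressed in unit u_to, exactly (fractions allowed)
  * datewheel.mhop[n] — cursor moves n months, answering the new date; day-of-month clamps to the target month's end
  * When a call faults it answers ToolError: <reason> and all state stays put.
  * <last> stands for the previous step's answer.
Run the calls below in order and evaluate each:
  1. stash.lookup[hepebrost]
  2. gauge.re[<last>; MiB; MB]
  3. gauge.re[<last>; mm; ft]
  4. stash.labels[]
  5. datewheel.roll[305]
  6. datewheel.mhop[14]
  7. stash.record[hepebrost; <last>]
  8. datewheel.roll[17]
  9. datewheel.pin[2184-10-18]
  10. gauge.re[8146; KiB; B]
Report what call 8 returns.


Answer: 2062-08-24

Derivation:
Then lookup using k: hepebrost: -794.
Then re using v: <last>, u_from: MiB, u_to: MB, which returns -13008896/15625.
Invoking re using v: <last>, u_from: mm, u_to: ft, which returns -3252224/1190625.
I run labels, — result: [bopoko, hepebrost, rastuda].
Now I run roll using n: 305, and see 2061-06-07.
I call mhop using n: 14, — result: 2062-08-07.
I use record using k: hepebrost, v: <last>, and see -794.
I invoke roll using n: 17, giving 2062-08-24.
Next I call pin using d: 2184-10-18, and observe 2184-10-18.
Invoking re using v: 8146, u_from: KiB, u_to: B, giving 8341504.


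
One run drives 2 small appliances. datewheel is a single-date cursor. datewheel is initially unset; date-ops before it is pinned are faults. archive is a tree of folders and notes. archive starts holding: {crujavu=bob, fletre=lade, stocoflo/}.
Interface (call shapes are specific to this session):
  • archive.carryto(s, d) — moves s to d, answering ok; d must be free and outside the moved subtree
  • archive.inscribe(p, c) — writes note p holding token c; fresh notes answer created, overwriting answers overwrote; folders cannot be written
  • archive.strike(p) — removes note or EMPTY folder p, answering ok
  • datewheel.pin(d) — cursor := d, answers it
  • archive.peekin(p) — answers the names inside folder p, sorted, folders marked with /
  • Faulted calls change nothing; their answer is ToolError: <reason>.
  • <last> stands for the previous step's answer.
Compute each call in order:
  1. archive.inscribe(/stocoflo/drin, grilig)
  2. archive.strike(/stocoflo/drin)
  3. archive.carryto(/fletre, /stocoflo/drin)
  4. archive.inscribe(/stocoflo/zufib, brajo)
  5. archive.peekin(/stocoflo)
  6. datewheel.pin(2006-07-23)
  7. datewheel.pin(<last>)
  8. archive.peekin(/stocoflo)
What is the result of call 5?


Answer: [drin, zufib]

Derivation:
I try archive.inscribe passing p: /stocoflo/drin, c: grilig, and get created.
I run archive.strike passing p: /stocoflo/drin, and observe ok.
I invoke archive.carryto passing s: /fletre, d: /stocoflo/drin, → ok.
Invoking archive.inscribe passing p: /stocoflo/zufib, c: brajo: created.
Invoking archive.peekin passing p: /stocoflo, — result: [drin, zufib].
Using datewheel.pin passing d: 2006-07-23, and observe 2006-07-23.
Next I call datewheel.pin passing d: <last>, and see 2006-07-23.
I try archive.peekin passing p: /stocoflo: [drin, zufib].
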